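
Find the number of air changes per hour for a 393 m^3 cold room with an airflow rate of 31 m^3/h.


ACH = flow / volume
ACH = 31 / 393
ACH = 0.079

0.079


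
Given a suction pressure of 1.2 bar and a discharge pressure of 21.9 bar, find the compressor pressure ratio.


PR = P_high / P_low
PR = 21.9 / 1.2
PR = 18.25

18.25


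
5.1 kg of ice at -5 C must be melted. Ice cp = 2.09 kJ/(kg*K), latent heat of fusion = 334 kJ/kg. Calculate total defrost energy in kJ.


Sensible heat = cp * dT = 2.09 * 5 = 10.45 kJ/kg
Total per kg = 10.45 + 334 = 344.45 kJ/kg
Q = m * total = 5.1 * 344.45
Q = 1756.7 kJ

1756.7


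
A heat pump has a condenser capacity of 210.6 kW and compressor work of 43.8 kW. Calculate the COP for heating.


COP_hp = Q_cond / W
COP_hp = 210.6 / 43.8
COP_hp = 4.808

4.808


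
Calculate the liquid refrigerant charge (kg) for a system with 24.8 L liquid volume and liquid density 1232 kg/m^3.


Charge = V * rho / 1000
Charge = 24.8 * 1232 / 1000
Charge = 30.55 kg

30.55


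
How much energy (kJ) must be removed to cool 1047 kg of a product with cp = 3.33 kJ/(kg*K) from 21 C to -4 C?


dT = 21 - (-4) = 25 K
Q = m * cp * dT = 1047 * 3.33 * 25
Q = 87163 kJ

87163


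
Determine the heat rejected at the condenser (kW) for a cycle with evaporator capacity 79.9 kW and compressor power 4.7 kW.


Q_cond = Q_evap + W
Q_cond = 79.9 + 4.7
Q_cond = 84.6 kW

84.6


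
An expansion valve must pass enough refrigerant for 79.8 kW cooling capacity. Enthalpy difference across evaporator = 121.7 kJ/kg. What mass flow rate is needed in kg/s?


m_dot = Q / dh
m_dot = 79.8 / 121.7
m_dot = 0.6557 kg/s

0.6557


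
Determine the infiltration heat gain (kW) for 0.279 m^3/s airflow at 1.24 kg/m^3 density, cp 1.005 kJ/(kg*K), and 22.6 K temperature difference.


Q = V_dot * rho * cp * dT
Q = 0.279 * 1.24 * 1.005 * 22.6
Q = 7.858 kW

7.858


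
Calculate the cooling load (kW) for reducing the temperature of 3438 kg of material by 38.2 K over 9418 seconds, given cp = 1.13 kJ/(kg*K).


Q = m * cp * dT / t
Q = 3438 * 1.13 * 38.2 / 9418
Q = 15.758 kW

15.758


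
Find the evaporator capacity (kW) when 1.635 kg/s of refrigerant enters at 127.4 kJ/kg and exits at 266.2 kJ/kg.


dh = 266.2 - 127.4 = 138.8 kJ/kg
Q_evap = m_dot * dh = 1.635 * 138.8
Q_evap = 226.94 kW

226.94


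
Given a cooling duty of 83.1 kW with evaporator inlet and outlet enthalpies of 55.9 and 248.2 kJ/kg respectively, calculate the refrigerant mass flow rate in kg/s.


dh = 248.2 - 55.9 = 192.3 kJ/kg
m_dot = Q / dh = 83.1 / 192.3 = 0.4321 kg/s

0.4321


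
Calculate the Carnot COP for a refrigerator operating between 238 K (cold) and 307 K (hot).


dT = 307 - 238 = 69 K
COP_carnot = T_cold / dT = 238 / 69
COP_carnot = 3.449

3.449


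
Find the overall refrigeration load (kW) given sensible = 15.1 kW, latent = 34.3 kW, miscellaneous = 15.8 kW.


Q_total = Q_s + Q_l + Q_misc
Q_total = 15.1 + 34.3 + 15.8
Q_total = 65.2 kW

65.2


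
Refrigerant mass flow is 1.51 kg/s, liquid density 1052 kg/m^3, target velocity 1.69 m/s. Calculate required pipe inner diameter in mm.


A = m_dot / (rho * v) = 1.51 / (1052 * 1.69) = 0.0008493261637 m^2
d = sqrt(4*A/pi) * 1000
d = 32.9 mm

32.9


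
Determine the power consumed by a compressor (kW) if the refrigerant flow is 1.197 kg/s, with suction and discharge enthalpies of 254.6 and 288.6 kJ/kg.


dh = 288.6 - 254.6 = 34.0 kJ/kg
W = m_dot * dh = 1.197 * 34.0 = 40.7 kW

40.7


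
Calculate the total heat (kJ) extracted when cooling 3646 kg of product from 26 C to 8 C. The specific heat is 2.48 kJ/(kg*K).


dT = 26 - (8) = 18 K
Q = m * cp * dT = 3646 * 2.48 * 18
Q = 162757 kJ

162757


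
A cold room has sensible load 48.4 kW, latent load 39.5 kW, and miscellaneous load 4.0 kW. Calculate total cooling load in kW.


Q_total = Q_s + Q_l + Q_misc
Q_total = 48.4 + 39.5 + 4.0
Q_total = 91.9 kW

91.9


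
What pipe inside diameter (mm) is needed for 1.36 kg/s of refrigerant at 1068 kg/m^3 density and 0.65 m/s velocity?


A = m_dot / (rho * v) = 1.36 / (1068 * 0.65) = 0.0019590896 m^2
d = sqrt(4*A/pi) * 1000
d = 49.9 mm

49.9


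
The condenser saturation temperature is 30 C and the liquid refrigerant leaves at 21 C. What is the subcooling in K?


Subcooling = T_cond - T_liquid
Subcooling = 30 - 21
Subcooling = 9 K

9


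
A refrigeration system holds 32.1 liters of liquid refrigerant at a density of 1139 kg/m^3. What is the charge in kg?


Charge = V * rho / 1000
Charge = 32.1 * 1139 / 1000
Charge = 36.56 kg

36.56


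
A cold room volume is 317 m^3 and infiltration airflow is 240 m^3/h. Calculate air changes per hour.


ACH = flow / volume
ACH = 240 / 317
ACH = 0.757

0.757


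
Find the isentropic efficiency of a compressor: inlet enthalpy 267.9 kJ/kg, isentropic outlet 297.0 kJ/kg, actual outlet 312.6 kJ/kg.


dh_ideal = 297.0 - 267.9 = 29.1 kJ/kg
dh_actual = 312.6 - 267.9 = 44.7 kJ/kg
eta_s = dh_ideal / dh_actual = 29.1 / 44.7
eta_s = 0.651

0.651


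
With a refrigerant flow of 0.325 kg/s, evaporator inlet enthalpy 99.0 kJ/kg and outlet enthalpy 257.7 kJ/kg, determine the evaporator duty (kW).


dh = 257.7 - 99.0 = 158.7 kJ/kg
Q_evap = m_dot * dh = 0.325 * 158.7
Q_evap = 51.58 kW

51.58


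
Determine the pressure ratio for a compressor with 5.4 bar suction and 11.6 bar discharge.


PR = P_high / P_low
PR = 11.6 / 5.4
PR = 2.148

2.148


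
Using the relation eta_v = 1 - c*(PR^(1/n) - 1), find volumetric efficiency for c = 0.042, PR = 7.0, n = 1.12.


PR^(1/n) = 7.0^(1/1.12) = 5.68266195
eta_v = 1 - 0.042 * (5.68266195 - 1)
eta_v = 0.8033

0.8033


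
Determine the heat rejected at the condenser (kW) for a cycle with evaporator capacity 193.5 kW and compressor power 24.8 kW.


Q_cond = Q_evap + W
Q_cond = 193.5 + 24.8
Q_cond = 218.3 kW

218.3


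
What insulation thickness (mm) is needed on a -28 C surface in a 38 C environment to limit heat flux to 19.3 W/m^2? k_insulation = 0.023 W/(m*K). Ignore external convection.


dT = 38 - (-28) = 66 K
thickness = k * dT / q_max * 1000
thickness = 0.023 * 66 / 19.3 * 1000
thickness = 78.7 mm

78.7


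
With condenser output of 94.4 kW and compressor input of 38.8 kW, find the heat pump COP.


COP_hp = Q_cond / W
COP_hp = 94.4 / 38.8
COP_hp = 2.433

2.433


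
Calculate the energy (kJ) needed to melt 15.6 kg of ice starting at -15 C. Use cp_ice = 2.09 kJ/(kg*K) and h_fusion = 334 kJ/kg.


Sensible heat = cp * dT = 2.09 * 15 = 31.35 kJ/kg
Total per kg = 31.35 + 334 = 365.35 kJ/kg
Q = m * total = 15.6 * 365.35
Q = 5699.5 kJ

5699.5


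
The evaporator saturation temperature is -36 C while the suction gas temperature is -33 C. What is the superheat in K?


Superheat = T_suction - T_evap
Superheat = -33 - (-36)
Superheat = 3 K

3


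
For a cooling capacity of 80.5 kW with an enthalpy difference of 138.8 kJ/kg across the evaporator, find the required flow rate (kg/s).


m_dot = Q / dh
m_dot = 80.5 / 138.8
m_dot = 0.58 kg/s

0.58


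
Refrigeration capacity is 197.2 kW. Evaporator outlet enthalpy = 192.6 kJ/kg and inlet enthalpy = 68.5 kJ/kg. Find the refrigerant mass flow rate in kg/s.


dh = 192.6 - 68.5 = 124.1 kJ/kg
m_dot = Q / dh = 197.2 / 124.1 = 1.589 kg/s

1.589


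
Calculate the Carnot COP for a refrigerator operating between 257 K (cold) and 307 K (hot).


dT = 307 - 257 = 50 K
COP_carnot = T_cold / dT = 257 / 50
COP_carnot = 5.14

5.14


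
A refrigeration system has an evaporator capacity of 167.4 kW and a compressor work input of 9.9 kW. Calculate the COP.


COP = Q_evap / W
COP = 167.4 / 9.9
COP = 16.909

16.909


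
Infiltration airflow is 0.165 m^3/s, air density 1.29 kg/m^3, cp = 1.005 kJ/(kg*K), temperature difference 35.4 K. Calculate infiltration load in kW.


Q = V_dot * rho * cp * dT
Q = 0.165 * 1.29 * 1.005 * 35.4
Q = 7.573 kW

7.573


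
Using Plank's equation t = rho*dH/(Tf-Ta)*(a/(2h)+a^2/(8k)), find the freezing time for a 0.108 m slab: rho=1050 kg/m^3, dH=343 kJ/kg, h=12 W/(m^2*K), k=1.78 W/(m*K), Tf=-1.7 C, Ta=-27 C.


dT = -1.7 - (-27) = 25.3 K
term1 = a/(2h) = 0.108/(2*12) = 0.0045
term2 = a^2/(8k) = 0.108^2/(8*1.78) = 0.0008191011236
t = rho*dH*1000/dT * (term1 + term2)
t = 1050*343*1000/25.3 * (0.0045 + 0.0008191011236)
t = 75718 s

75718


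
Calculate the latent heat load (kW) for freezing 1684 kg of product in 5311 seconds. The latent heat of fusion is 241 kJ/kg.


Q_lat = m * h_fg / t
Q_lat = 1684 * 241 / 5311
Q_lat = 76.42 kW

76.42


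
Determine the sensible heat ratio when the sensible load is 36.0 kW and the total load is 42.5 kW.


SHR = Q_sensible / Q_total
SHR = 36.0 / 42.5
SHR = 0.847

0.847


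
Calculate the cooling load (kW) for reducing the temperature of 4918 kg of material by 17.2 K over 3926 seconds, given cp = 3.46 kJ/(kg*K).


Q = m * cp * dT / t
Q = 4918 * 3.46 * 17.2 / 3926
Q = 74.549 kW

74.549


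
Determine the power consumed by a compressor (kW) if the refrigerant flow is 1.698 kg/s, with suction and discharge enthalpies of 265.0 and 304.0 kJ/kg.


dh = 304.0 - 265.0 = 39.0 kJ/kg
W = m_dot * dh = 1.698 * 39.0 = 66.22 kW

66.22


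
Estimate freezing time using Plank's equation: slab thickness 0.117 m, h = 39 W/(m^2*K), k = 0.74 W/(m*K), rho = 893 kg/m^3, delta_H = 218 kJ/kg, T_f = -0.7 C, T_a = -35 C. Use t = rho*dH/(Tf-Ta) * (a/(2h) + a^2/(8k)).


dT = -0.7 - (-35) = 34.3 K
term1 = a/(2h) = 0.117/(2*39) = 0.0015
term2 = a^2/(8k) = 0.117^2/(8*0.74) = 0.002312331081
t = rho*dH*1000/dT * (term1 + term2)
t = 893*218*1000/34.3 * (0.0015 + 0.002312331081)
t = 21637 s

21637


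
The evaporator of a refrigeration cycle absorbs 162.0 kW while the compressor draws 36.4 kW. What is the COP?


COP = Q_evap / W
COP = 162.0 / 36.4
COP = 4.451

4.451


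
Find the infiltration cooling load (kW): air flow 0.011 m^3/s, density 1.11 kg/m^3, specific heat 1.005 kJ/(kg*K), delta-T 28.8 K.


Q = V_dot * rho * cp * dT
Q = 0.011 * 1.11 * 1.005 * 28.8
Q = 0.353 kW

0.353


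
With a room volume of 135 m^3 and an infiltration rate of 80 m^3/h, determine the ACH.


ACH = flow / volume
ACH = 80 / 135
ACH = 0.593

0.593


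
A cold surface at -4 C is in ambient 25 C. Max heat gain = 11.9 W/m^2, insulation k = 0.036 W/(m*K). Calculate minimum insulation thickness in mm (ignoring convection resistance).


dT = 25 - (-4) = 29 K
thickness = k * dT / q_max * 1000
thickness = 0.036 * 29 / 11.9 * 1000
thickness = 87.7 mm

87.7


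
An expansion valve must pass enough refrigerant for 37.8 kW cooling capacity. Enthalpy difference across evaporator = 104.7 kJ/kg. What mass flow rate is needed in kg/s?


m_dot = Q / dh
m_dot = 37.8 / 104.7
m_dot = 0.361 kg/s

0.361


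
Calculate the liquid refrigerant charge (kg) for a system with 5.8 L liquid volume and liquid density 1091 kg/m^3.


Charge = V * rho / 1000
Charge = 5.8 * 1091 / 1000
Charge = 6.33 kg

6.33


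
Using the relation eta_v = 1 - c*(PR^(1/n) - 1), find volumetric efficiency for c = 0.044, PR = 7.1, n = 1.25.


PR^(1/n) = 7.1^(1/1.25) = 4.79740826
eta_v = 1 - 0.044 * (4.79740826 - 1)
eta_v = 0.8329

0.8329


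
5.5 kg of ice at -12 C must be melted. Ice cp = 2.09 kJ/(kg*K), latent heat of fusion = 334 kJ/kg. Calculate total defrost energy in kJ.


Sensible heat = cp * dT = 2.09 * 12 = 25.08 kJ/kg
Total per kg = 25.08 + 334 = 359.08 kJ/kg
Q = m * total = 5.5 * 359.08
Q = 1974.9 kJ

1974.9


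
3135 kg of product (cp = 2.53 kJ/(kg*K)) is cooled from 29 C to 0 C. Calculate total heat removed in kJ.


dT = 29 - (0) = 29 K
Q = m * cp * dT = 3135 * 2.53 * 29
Q = 230015 kJ

230015


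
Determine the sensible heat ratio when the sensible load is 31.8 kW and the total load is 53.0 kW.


SHR = Q_sensible / Q_total
SHR = 31.8 / 53.0
SHR = 0.6

0.6


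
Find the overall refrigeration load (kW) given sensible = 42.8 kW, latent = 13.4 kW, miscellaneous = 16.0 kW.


Q_total = Q_s + Q_l + Q_misc
Q_total = 42.8 + 13.4 + 16.0
Q_total = 72.2 kW

72.2


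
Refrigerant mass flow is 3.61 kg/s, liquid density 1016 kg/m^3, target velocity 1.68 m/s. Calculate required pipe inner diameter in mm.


A = m_dot / (rho * v) = 3.61 / (1016 * 1.68) = 0.002114970004 m^2
d = sqrt(4*A/pi) * 1000
d = 51.9 mm

51.9


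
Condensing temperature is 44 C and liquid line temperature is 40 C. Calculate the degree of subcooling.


Subcooling = T_cond - T_liquid
Subcooling = 44 - 40
Subcooling = 4 K

4


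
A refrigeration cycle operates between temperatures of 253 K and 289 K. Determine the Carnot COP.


dT = 289 - 253 = 36 K
COP_carnot = T_cold / dT = 253 / 36
COP_carnot = 7.028

7.028


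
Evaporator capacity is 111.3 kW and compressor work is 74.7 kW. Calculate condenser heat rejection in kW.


Q_cond = Q_evap + W
Q_cond = 111.3 + 74.7
Q_cond = 186.0 kW

186.0


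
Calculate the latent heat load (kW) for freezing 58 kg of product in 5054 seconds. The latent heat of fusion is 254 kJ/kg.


Q_lat = m * h_fg / t
Q_lat = 58 * 254 / 5054
Q_lat = 2.91 kW

2.91


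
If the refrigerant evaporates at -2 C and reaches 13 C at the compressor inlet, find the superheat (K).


Superheat = T_suction - T_evap
Superheat = 13 - (-2)
Superheat = 15 K

15


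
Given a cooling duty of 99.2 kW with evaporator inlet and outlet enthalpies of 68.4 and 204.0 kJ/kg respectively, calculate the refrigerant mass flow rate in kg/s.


dh = 204.0 - 68.4 = 135.6 kJ/kg
m_dot = Q / dh = 99.2 / 135.6 = 0.7316 kg/s

0.7316


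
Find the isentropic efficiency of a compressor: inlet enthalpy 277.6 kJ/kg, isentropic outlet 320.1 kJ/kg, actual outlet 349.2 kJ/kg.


dh_ideal = 320.1 - 277.6 = 42.5 kJ/kg
dh_actual = 349.2 - 277.6 = 71.6 kJ/kg
eta_s = dh_ideal / dh_actual = 42.5 / 71.6
eta_s = 0.5936

0.5936


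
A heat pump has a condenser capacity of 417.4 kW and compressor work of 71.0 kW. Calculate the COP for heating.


COP_hp = Q_cond / W
COP_hp = 417.4 / 71.0
COP_hp = 5.879

5.879


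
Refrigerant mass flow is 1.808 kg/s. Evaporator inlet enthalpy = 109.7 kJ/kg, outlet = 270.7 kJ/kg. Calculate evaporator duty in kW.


dh = 270.7 - 109.7 = 161.0 kJ/kg
Q_evap = m_dot * dh = 1.808 * 161.0
Q_evap = 291.09 kW

291.09


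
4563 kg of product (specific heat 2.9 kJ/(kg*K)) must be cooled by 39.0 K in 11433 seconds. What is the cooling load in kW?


Q = m * cp * dT / t
Q = 4563 * 2.9 * 39.0 / 11433
Q = 45.139 kW

45.139


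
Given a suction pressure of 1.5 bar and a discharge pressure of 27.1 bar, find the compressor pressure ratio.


PR = P_high / P_low
PR = 27.1 / 1.5
PR = 18.067

18.067


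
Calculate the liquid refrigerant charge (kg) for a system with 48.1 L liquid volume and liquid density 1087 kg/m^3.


Charge = V * rho / 1000
Charge = 48.1 * 1087 / 1000
Charge = 52.28 kg

52.28


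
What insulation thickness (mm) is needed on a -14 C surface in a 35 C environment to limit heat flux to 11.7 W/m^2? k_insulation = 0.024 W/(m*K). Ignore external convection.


dT = 35 - (-14) = 49 K
thickness = k * dT / q_max * 1000
thickness = 0.024 * 49 / 11.7 * 1000
thickness = 100.5 mm

100.5


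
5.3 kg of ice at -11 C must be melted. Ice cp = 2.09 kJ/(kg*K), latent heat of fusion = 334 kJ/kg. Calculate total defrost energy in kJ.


Sensible heat = cp * dT = 2.09 * 11 = 22.99 kJ/kg
Total per kg = 22.99 + 334 = 356.99 kJ/kg
Q = m * total = 5.3 * 356.99
Q = 1892.0 kJ

1892.0


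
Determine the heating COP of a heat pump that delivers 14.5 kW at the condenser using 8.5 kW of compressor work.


COP_hp = Q_cond / W
COP_hp = 14.5 / 8.5
COP_hp = 1.706

1.706


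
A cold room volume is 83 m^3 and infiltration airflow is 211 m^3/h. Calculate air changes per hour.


ACH = flow / volume
ACH = 211 / 83
ACH = 2.542

2.542


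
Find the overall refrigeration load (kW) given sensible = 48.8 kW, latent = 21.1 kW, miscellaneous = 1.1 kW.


Q_total = Q_s + Q_l + Q_misc
Q_total = 48.8 + 21.1 + 1.1
Q_total = 71.0 kW

71.0


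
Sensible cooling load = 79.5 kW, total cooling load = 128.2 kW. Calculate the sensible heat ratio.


SHR = Q_sensible / Q_total
SHR = 79.5 / 128.2
SHR = 0.62

0.62


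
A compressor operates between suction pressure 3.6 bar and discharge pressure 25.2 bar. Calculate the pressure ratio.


PR = P_high / P_low
PR = 25.2 / 3.6
PR = 7.0

7.0


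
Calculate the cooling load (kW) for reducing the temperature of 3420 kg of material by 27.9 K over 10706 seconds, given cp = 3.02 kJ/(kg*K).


Q = m * cp * dT / t
Q = 3420 * 3.02 * 27.9 / 10706
Q = 26.916 kW

26.916


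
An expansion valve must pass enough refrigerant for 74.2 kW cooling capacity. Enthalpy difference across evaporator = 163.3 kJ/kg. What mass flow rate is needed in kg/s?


m_dot = Q / dh
m_dot = 74.2 / 163.3
m_dot = 0.4544 kg/s

0.4544


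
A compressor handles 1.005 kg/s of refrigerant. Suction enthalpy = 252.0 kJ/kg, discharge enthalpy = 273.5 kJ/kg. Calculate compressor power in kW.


dh = 273.5 - 252.0 = 21.5 kJ/kg
W = m_dot * dh = 1.005 * 21.5 = 21.61 kW

21.61


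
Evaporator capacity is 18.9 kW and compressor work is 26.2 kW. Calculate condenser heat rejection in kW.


Q_cond = Q_evap + W
Q_cond = 18.9 + 26.2
Q_cond = 45.1 kW

45.1


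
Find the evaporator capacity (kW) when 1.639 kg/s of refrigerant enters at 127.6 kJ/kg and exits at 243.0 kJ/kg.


dh = 243.0 - 127.6 = 115.4 kJ/kg
Q_evap = m_dot * dh = 1.639 * 115.4
Q_evap = 189.14 kW

189.14


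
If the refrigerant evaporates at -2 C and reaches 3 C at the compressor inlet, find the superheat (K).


Superheat = T_suction - T_evap
Superheat = 3 - (-2)
Superheat = 5 K

5


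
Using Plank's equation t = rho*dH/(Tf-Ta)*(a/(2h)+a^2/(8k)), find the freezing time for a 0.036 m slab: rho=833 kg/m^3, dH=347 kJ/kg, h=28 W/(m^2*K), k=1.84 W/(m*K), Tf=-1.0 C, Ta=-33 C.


dT = -1.0 - (-33) = 32.0 K
term1 = a/(2h) = 0.036/(2*28) = 0.0006428571429
term2 = a^2/(8k) = 0.036^2/(8*1.84) = 0.00008804347826
t = rho*dH*1000/dT * (term1 + term2)
t = 833*347*1000/32.0 * (0.0006428571429 + 0.00008804347826)
t = 6602 s

6602


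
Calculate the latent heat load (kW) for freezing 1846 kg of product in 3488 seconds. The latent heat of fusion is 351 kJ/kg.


Q_lat = m * h_fg / t
Q_lat = 1846 * 351 / 3488
Q_lat = 185.76 kW

185.76


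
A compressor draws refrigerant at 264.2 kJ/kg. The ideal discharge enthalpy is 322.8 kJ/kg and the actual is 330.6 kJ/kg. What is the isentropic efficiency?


dh_ideal = 322.8 - 264.2 = 58.6 kJ/kg
dh_actual = 330.6 - 264.2 = 66.4 kJ/kg
eta_s = dh_ideal / dh_actual = 58.6 / 66.4
eta_s = 0.8825

0.8825


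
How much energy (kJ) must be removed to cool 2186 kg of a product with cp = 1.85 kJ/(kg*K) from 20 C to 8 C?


dT = 20 - (8) = 12 K
Q = m * cp * dT = 2186 * 1.85 * 12
Q = 48529 kJ

48529


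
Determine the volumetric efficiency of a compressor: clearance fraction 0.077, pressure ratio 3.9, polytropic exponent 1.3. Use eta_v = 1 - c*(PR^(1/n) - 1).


PR^(1/n) = 3.9^(1/1.3) = 2.84882048
eta_v = 1 - 0.077 * (2.84882048 - 1)
eta_v = 0.8576

0.8576


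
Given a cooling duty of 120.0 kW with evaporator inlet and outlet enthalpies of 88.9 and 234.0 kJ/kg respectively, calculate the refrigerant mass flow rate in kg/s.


dh = 234.0 - 88.9 = 145.1 kJ/kg
m_dot = Q / dh = 120.0 / 145.1 = 0.827 kg/s

0.827


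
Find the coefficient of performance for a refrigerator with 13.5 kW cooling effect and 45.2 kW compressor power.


COP = Q_evap / W
COP = 13.5 / 45.2
COP = 0.299

0.299


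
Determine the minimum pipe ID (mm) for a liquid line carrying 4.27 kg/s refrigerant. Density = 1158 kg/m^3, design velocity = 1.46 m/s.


A = m_dot / (rho * v) = 4.27 / (1158 * 1.46) = 0.002525610997 m^2
d = sqrt(4*A/pi) * 1000
d = 56.7 mm

56.7


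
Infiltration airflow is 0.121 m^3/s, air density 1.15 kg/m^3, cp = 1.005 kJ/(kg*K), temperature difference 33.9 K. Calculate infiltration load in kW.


Q = V_dot * rho * cp * dT
Q = 0.121 * 1.15 * 1.005 * 33.9
Q = 4.741 kW

4.741


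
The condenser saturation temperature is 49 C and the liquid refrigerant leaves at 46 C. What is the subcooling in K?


Subcooling = T_cond - T_liquid
Subcooling = 49 - 46
Subcooling = 3 K

3


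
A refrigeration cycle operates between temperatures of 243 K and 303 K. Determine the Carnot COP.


dT = 303 - 243 = 60 K
COP_carnot = T_cold / dT = 243 / 60
COP_carnot = 4.05

4.05


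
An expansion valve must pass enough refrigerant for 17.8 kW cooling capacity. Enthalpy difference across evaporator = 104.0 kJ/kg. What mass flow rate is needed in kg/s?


m_dot = Q / dh
m_dot = 17.8 / 104.0
m_dot = 0.1712 kg/s

0.1712


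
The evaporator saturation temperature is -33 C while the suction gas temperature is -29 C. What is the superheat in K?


Superheat = T_suction - T_evap
Superheat = -29 - (-33)
Superheat = 4 K

4


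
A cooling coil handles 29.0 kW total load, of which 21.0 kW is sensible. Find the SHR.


SHR = Q_sensible / Q_total
SHR = 21.0 / 29.0
SHR = 0.724

0.724


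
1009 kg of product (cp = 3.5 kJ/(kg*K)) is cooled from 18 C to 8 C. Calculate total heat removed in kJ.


dT = 18 - (8) = 10 K
Q = m * cp * dT = 1009 * 3.5 * 10
Q = 35315 kJ

35315


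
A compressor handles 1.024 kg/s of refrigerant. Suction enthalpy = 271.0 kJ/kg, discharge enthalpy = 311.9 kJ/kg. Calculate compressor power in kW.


dh = 311.9 - 271.0 = 40.9 kJ/kg
W = m_dot * dh = 1.024 * 40.9 = 41.88 kW

41.88


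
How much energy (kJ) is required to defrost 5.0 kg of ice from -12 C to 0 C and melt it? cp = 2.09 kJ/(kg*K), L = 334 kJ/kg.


Sensible heat = cp * dT = 2.09 * 12 = 25.08 kJ/kg
Total per kg = 25.08 + 334 = 359.08 kJ/kg
Q = m * total = 5.0 * 359.08
Q = 1795.4 kJ

1795.4


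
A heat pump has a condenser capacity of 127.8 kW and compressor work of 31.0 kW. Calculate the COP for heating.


COP_hp = Q_cond / W
COP_hp = 127.8 / 31.0
COP_hp = 4.123

4.123


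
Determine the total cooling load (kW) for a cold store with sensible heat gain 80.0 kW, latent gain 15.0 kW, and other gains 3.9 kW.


Q_total = Q_s + Q_l + Q_misc
Q_total = 80.0 + 15.0 + 3.9
Q_total = 98.9 kW

98.9


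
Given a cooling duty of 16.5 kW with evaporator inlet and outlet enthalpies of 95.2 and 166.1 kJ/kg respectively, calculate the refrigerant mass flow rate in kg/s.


dh = 166.1 - 95.2 = 70.9 kJ/kg
m_dot = Q / dh = 16.5 / 70.9 = 0.2327 kg/s

0.2327


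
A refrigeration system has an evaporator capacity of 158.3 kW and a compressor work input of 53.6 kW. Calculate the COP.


COP = Q_evap / W
COP = 158.3 / 53.6
COP = 2.953

2.953


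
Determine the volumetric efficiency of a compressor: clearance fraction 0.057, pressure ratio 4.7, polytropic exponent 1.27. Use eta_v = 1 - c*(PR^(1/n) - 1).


PR^(1/n) = 4.7^(1/1.27) = 3.38229055
eta_v = 1 - 0.057 * (3.38229055 - 1)
eta_v = 0.8642

0.8642


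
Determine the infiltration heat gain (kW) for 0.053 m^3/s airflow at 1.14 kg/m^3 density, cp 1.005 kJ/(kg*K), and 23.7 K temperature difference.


Q = V_dot * rho * cp * dT
Q = 0.053 * 1.14 * 1.005 * 23.7
Q = 1.439 kW

1.439


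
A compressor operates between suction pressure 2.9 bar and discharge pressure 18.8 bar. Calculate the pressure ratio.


PR = P_high / P_low
PR = 18.8 / 2.9
PR = 6.483

6.483


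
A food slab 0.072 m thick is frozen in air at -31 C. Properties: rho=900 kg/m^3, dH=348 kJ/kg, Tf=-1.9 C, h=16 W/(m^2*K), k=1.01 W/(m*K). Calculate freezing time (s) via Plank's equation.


dT = -1.9 - (-31) = 29.1 K
term1 = a/(2h) = 0.072/(2*16) = 0.00225
term2 = a^2/(8k) = 0.072^2/(8*1.01) = 0.0006415841584
t = rho*dH*1000/dT * (term1 + term2)
t = 900*348*1000/29.1 * (0.00225 + 0.0006415841584)
t = 31122 s

31122


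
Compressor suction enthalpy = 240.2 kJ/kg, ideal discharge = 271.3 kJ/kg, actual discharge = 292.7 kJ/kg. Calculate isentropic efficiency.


dh_ideal = 271.3 - 240.2 = 31.1 kJ/kg
dh_actual = 292.7 - 240.2 = 52.5 kJ/kg
eta_s = dh_ideal / dh_actual = 31.1 / 52.5
eta_s = 0.5924

0.5924


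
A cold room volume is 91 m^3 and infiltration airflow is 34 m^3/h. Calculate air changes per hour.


ACH = flow / volume
ACH = 34 / 91
ACH = 0.374

0.374


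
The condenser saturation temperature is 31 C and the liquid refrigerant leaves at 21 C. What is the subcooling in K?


Subcooling = T_cond - T_liquid
Subcooling = 31 - 21
Subcooling = 10 K

10


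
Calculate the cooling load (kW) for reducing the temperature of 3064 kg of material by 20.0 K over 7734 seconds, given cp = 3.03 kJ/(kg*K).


Q = m * cp * dT / t
Q = 3064 * 3.03 * 20.0 / 7734
Q = 24.008 kW

24.008


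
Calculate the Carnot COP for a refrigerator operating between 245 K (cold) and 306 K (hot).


dT = 306 - 245 = 61 K
COP_carnot = T_cold / dT = 245 / 61
COP_carnot = 4.016

4.016


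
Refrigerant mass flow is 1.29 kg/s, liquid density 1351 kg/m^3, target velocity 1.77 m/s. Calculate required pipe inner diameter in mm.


A = m_dot / (rho * v) = 1.29 / (1351 * 1.77) = 0.0005394622941 m^2
d = sqrt(4*A/pi) * 1000
d = 26.2 mm

26.2


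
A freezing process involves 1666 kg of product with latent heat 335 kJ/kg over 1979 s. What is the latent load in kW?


Q_lat = m * h_fg / t
Q_lat = 1666 * 335 / 1979
Q_lat = 282.02 kW

282.02


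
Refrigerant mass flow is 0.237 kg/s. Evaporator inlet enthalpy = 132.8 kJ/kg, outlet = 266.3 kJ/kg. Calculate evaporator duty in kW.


dh = 266.3 - 132.8 = 133.5 kJ/kg
Q_evap = m_dot * dh = 0.237 * 133.5
Q_evap = 31.64 kW

31.64


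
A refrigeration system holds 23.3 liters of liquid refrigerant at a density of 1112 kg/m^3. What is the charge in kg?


Charge = V * rho / 1000
Charge = 23.3 * 1112 / 1000
Charge = 25.91 kg

25.91


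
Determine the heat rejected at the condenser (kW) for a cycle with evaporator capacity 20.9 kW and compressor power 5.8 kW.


Q_cond = Q_evap + W
Q_cond = 20.9 + 5.8
Q_cond = 26.7 kW

26.7


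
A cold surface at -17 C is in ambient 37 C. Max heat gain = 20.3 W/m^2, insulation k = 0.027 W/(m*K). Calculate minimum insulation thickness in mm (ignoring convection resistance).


dT = 37 - (-17) = 54 K
thickness = k * dT / q_max * 1000
thickness = 0.027 * 54 / 20.3 * 1000
thickness = 71.8 mm

71.8


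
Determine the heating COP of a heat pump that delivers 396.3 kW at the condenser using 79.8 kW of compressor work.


COP_hp = Q_cond / W
COP_hp = 396.3 / 79.8
COP_hp = 4.966

4.966


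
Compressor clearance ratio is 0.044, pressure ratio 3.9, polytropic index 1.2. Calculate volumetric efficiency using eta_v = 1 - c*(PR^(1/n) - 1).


PR^(1/n) = 3.9^(1/1.2) = 3.10852124
eta_v = 1 - 0.044 * (3.10852124 - 1)
eta_v = 0.9072

0.9072


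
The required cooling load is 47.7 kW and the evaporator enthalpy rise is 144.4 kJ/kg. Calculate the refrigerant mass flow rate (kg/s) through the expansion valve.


m_dot = Q / dh
m_dot = 47.7 / 144.4
m_dot = 0.3303 kg/s

0.3303


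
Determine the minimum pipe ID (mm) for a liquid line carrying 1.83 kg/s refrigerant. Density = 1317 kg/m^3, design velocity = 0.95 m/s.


A = m_dot / (rho * v) = 1.83 / (1317 * 0.95) = 0.001462654358 m^2
d = sqrt(4*A/pi) * 1000
d = 43.2 mm

43.2


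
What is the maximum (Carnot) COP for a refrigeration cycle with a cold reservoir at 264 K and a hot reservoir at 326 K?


dT = 326 - 264 = 62 K
COP_carnot = T_cold / dT = 264 / 62
COP_carnot = 4.258

4.258


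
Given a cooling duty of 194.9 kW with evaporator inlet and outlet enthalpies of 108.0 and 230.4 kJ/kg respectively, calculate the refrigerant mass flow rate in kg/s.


dh = 230.4 - 108.0 = 122.4 kJ/kg
m_dot = Q / dh = 194.9 / 122.4 = 1.5923 kg/s

1.5923


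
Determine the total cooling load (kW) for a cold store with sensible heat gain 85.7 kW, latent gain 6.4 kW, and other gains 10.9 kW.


Q_total = Q_s + Q_l + Q_misc
Q_total = 85.7 + 6.4 + 10.9
Q_total = 103.0 kW

103.0


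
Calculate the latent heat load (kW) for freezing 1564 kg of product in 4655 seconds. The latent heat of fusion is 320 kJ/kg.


Q_lat = m * h_fg / t
Q_lat = 1564 * 320 / 4655
Q_lat = 107.51 kW

107.51


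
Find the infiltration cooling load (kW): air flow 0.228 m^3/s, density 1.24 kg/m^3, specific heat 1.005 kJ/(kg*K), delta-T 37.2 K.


Q = V_dot * rho * cp * dT
Q = 0.228 * 1.24 * 1.005 * 37.2
Q = 10.57 kW

10.57


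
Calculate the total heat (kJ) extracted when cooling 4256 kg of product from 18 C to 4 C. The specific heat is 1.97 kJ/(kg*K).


dT = 18 - (4) = 14 K
Q = m * cp * dT = 4256 * 1.97 * 14
Q = 117380 kJ

117380


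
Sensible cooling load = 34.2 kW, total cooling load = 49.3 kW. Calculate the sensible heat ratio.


SHR = Q_sensible / Q_total
SHR = 34.2 / 49.3
SHR = 0.694

0.694


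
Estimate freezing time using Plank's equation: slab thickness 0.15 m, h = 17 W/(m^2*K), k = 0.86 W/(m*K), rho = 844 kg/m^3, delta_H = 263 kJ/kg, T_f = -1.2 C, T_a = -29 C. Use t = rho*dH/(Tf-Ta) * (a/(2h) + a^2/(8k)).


dT = -1.2 - (-29) = 27.8 K
term1 = a/(2h) = 0.15/(2*17) = 0.004411764706
term2 = a^2/(8k) = 0.15^2/(8*0.86) = 0.003270348837
t = rho*dH*1000/dT * (term1 + term2)
t = 844*263*1000/27.8 * (0.004411764706 + 0.003270348837)
t = 61339 s

61339


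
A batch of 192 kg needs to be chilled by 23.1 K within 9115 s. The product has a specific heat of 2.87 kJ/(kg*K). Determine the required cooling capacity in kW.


Q = m * cp * dT / t
Q = 192 * 2.87 * 23.1 / 9115
Q = 1.396 kW

1.396


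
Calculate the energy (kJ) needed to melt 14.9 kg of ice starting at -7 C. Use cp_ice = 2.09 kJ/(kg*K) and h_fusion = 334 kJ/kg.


Sensible heat = cp * dT = 2.09 * 7 = 14.63 kJ/kg
Total per kg = 14.63 + 334 = 348.63 kJ/kg
Q = m * total = 14.9 * 348.63
Q = 5194.6 kJ

5194.6


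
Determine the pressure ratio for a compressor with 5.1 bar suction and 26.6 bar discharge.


PR = P_high / P_low
PR = 26.6 / 5.1
PR = 5.216

5.216


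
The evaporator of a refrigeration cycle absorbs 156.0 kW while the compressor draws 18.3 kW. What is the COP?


COP = Q_evap / W
COP = 156.0 / 18.3
COP = 8.525

8.525


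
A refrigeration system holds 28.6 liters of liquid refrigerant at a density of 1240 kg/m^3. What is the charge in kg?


Charge = V * rho / 1000
Charge = 28.6 * 1240 / 1000
Charge = 35.46 kg

35.46


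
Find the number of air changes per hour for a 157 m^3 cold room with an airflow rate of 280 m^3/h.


ACH = flow / volume
ACH = 280 / 157
ACH = 1.783

1.783


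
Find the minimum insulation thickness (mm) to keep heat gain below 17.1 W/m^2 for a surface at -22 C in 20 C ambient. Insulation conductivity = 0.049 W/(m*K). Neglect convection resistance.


dT = 20 - (-22) = 42 K
thickness = k * dT / q_max * 1000
thickness = 0.049 * 42 / 17.1 * 1000
thickness = 120.4 mm

120.4


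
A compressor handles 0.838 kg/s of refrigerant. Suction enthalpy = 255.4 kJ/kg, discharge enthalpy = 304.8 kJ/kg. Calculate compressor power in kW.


dh = 304.8 - 255.4 = 49.4 kJ/kg
W = m_dot * dh = 0.838 * 49.4 = 41.4 kW

41.4


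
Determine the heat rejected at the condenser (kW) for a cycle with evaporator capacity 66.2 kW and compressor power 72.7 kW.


Q_cond = Q_evap + W
Q_cond = 66.2 + 72.7
Q_cond = 138.9 kW

138.9


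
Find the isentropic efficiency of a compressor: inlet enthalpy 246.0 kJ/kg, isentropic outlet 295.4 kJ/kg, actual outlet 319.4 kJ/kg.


dh_ideal = 295.4 - 246.0 = 49.4 kJ/kg
dh_actual = 319.4 - 246.0 = 73.4 kJ/kg
eta_s = dh_ideal / dh_actual = 49.4 / 73.4
eta_s = 0.673

0.673


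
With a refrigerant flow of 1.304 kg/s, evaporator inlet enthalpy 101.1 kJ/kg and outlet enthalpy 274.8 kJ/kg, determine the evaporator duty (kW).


dh = 274.8 - 101.1 = 173.7 kJ/kg
Q_evap = m_dot * dh = 1.304 * 173.7
Q_evap = 226.5 kW

226.5


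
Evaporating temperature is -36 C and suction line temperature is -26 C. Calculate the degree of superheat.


Superheat = T_suction - T_evap
Superheat = -26 - (-36)
Superheat = 10 K

10


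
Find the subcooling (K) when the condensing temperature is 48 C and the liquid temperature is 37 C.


Subcooling = T_cond - T_liquid
Subcooling = 48 - 37
Subcooling = 11 K

11


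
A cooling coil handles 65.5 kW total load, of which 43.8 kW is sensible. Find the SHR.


SHR = Q_sensible / Q_total
SHR = 43.8 / 65.5
SHR = 0.669

0.669


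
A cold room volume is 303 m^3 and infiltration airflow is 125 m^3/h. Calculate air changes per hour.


ACH = flow / volume
ACH = 125 / 303
ACH = 0.413

0.413


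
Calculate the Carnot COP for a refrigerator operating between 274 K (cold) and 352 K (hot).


dT = 352 - 274 = 78 K
COP_carnot = T_cold / dT = 274 / 78
COP_carnot = 3.513

3.513


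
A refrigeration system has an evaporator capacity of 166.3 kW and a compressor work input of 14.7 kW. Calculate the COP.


COP = Q_evap / W
COP = 166.3 / 14.7
COP = 11.313

11.313


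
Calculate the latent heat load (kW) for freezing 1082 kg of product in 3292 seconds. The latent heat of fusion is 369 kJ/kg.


Q_lat = m * h_fg / t
Q_lat = 1082 * 369 / 3292
Q_lat = 121.28 kW

121.28


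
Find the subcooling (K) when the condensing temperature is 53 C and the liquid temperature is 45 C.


Subcooling = T_cond - T_liquid
Subcooling = 53 - 45
Subcooling = 8 K

8


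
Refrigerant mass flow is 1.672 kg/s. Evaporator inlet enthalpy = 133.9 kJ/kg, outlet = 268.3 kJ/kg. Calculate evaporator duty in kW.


dh = 268.3 - 133.9 = 134.4 kJ/kg
Q_evap = m_dot * dh = 1.672 * 134.4
Q_evap = 224.72 kW

224.72


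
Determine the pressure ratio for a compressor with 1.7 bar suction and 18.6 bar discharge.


PR = P_high / P_low
PR = 18.6 / 1.7
PR = 10.941

10.941


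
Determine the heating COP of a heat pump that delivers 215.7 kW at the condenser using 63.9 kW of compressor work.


COP_hp = Q_cond / W
COP_hp = 215.7 / 63.9
COP_hp = 3.376

3.376


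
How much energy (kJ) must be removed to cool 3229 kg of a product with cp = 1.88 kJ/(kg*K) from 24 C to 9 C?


dT = 24 - (9) = 15 K
Q = m * cp * dT = 3229 * 1.88 * 15
Q = 91058 kJ

91058


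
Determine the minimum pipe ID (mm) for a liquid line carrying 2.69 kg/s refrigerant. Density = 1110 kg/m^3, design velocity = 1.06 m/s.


A = m_dot / (rho * v) = 2.69 / (1110 * 1.06) = 0.002286248513 m^2
d = sqrt(4*A/pi) * 1000
d = 54.0 mm

54.0


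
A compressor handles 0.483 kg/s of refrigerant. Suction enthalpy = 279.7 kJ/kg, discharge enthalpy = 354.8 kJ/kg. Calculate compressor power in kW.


dh = 354.8 - 279.7 = 75.1 kJ/kg
W = m_dot * dh = 0.483 * 75.1 = 36.27 kW

36.27


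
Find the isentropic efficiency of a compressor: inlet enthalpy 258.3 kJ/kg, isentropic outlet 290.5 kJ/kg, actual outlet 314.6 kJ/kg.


dh_ideal = 290.5 - 258.3 = 32.2 kJ/kg
dh_actual = 314.6 - 258.3 = 56.3 kJ/kg
eta_s = dh_ideal / dh_actual = 32.2 / 56.3
eta_s = 0.5719

0.5719


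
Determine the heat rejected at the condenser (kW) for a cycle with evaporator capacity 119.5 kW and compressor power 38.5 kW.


Q_cond = Q_evap + W
Q_cond = 119.5 + 38.5
Q_cond = 158.0 kW

158.0


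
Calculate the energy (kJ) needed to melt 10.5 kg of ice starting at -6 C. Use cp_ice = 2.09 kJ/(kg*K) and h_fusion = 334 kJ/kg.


Sensible heat = cp * dT = 2.09 * 6 = 12.54 kJ/kg
Total per kg = 12.54 + 334 = 346.54 kJ/kg
Q = m * total = 10.5 * 346.54
Q = 3638.7 kJ

3638.7


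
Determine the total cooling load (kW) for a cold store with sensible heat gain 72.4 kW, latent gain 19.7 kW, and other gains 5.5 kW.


Q_total = Q_s + Q_l + Q_misc
Q_total = 72.4 + 19.7 + 5.5
Q_total = 97.6 kW

97.6


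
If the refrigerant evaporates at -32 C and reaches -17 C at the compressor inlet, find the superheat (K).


Superheat = T_suction - T_evap
Superheat = -17 - (-32)
Superheat = 15 K

15


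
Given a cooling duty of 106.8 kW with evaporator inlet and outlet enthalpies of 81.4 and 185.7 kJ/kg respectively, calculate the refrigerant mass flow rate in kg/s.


dh = 185.7 - 81.4 = 104.3 kJ/kg
m_dot = Q / dh = 106.8 / 104.3 = 1.024 kg/s

1.024


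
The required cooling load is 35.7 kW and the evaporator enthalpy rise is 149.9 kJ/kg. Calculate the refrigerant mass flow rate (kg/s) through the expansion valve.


m_dot = Q / dh
m_dot = 35.7 / 149.9
m_dot = 0.2382 kg/s

0.2382


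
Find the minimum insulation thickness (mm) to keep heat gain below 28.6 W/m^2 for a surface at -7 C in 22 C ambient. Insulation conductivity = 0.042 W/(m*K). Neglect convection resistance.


dT = 22 - (-7) = 29 K
thickness = k * dT / q_max * 1000
thickness = 0.042 * 29 / 28.6 * 1000
thickness = 42.6 mm

42.6


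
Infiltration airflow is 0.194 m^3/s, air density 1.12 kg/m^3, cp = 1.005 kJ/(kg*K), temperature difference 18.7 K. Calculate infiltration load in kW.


Q = V_dot * rho * cp * dT
Q = 0.194 * 1.12 * 1.005 * 18.7
Q = 4.083 kW

4.083


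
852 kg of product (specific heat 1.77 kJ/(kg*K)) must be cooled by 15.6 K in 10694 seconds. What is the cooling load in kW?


Q = m * cp * dT / t
Q = 852 * 1.77 * 15.6 / 10694
Q = 2.2 kW

2.2


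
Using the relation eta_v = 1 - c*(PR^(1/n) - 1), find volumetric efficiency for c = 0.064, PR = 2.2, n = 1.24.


PR^(1/n) = 2.2^(1/1.24) = 1.88863191
eta_v = 1 - 0.064 * (1.88863191 - 1)
eta_v = 0.9431

0.9431


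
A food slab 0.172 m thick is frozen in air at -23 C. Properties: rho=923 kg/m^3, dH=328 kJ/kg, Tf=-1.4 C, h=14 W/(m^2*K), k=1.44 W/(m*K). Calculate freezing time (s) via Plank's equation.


dT = -1.4 - (-23) = 21.6 K
term1 = a/(2h) = 0.172/(2*14) = 0.006142857143
term2 = a^2/(8k) = 0.172^2/(8*1.44) = 0.002568055556
t = rho*dH*1000/dT * (term1 + term2)
t = 923*328*1000/21.6 * (0.006142857143 + 0.002568055556)
t = 122092 s

122092


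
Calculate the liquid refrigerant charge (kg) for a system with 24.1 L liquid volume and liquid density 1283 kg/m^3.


Charge = V * rho / 1000
Charge = 24.1 * 1283 / 1000
Charge = 30.92 kg

30.92


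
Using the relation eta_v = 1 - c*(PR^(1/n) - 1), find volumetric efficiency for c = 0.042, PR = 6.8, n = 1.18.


PR^(1/n) = 6.8^(1/1.18) = 5.07593472
eta_v = 1 - 0.042 * (5.07593472 - 1)
eta_v = 0.8288

0.8288


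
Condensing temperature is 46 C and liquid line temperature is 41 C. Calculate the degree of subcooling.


Subcooling = T_cond - T_liquid
Subcooling = 46 - 41
Subcooling = 5 K

5


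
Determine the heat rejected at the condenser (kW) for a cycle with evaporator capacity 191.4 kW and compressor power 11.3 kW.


Q_cond = Q_evap + W
Q_cond = 191.4 + 11.3
Q_cond = 202.7 kW

202.7


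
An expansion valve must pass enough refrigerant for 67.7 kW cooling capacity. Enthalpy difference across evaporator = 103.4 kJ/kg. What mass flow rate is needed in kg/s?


m_dot = Q / dh
m_dot = 67.7 / 103.4
m_dot = 0.6547 kg/s

0.6547


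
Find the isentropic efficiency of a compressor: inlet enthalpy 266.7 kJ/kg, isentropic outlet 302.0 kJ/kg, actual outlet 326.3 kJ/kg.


dh_ideal = 302.0 - 266.7 = 35.3 kJ/kg
dh_actual = 326.3 - 266.7 = 59.6 kJ/kg
eta_s = dh_ideal / dh_actual = 35.3 / 59.6
eta_s = 0.5923

0.5923


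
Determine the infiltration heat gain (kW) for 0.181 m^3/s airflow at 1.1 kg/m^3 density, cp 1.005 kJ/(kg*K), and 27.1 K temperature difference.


Q = V_dot * rho * cp * dT
Q = 0.181 * 1.1 * 1.005 * 27.1
Q = 5.423 kW

5.423


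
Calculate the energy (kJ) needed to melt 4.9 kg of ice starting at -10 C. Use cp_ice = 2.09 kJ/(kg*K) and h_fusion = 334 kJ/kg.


Sensible heat = cp * dT = 2.09 * 10 = 20.9 kJ/kg
Total per kg = 20.9 + 334 = 354.9 kJ/kg
Q = m * total = 4.9 * 354.9
Q = 1739.0 kJ

1739.0


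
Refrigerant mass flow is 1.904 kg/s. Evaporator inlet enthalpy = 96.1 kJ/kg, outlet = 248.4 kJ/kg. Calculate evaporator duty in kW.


dh = 248.4 - 96.1 = 152.3 kJ/kg
Q_evap = m_dot * dh = 1.904 * 152.3
Q_evap = 289.98 kW

289.98
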